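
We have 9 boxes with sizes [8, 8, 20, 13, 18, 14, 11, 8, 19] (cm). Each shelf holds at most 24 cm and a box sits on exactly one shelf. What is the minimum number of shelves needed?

Total = 20 + 19 + 18 + 14 + 13 + 11 + 8 + 8 + 8 = 119 cm.
Lower bound: ⌈119/24⌉ = 5 shelves.
A packing using 6 shelves:
  shelf 1: 20 = 20
  shelf 2: 19 = 19
  shelf 3: 18 = 18
  shelf 4: 14 + 8 = 22
  shelf 5: 13 + 11 = 24
  shelf 6: 8 + 8 = 16
No arrangement into 5 shelves stays within capacity, so 6 is optimal.

6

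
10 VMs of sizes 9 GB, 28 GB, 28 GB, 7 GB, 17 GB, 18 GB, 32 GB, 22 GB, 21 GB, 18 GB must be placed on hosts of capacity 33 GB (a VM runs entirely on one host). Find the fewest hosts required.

Total = 32 + 28 + 28 + 22 + 21 + 18 + 18 + 17 + 9 + 7 = 200 GB.
Lower bound: ⌈200/33⌉ = 7 hosts.
Also, 8 VMs each exceed 33/2 GB, and no two of those can share a host, so at least 8 hosts are needed.
A packing using 8 hosts:
  host 1: 32 = 32
  host 2: 28 = 28
  host 3: 28 = 28
  host 4: 22 + 9 = 31
  host 5: 21 + 7 = 28
  host 6: 18 = 18
  host 7: 18 = 18
  host 8: 17 = 17
This matches the lower bound, so 8 is optimal.

8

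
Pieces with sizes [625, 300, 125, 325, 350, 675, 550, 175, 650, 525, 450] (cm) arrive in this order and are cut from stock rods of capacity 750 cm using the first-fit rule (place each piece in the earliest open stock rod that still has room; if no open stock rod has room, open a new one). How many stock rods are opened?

  625 → stock rod 1 (new)  [load 625/750]
  300 → stock rod 2 (new)  [load 300/750]
  125 → stock rod 1  [load 750/750]
  325 → stock rod 2  [load 625/750]
  350 → stock rod 3 (new)  [load 350/750]
  675 → stock rod 4 (new)  [load 675/750]
  550 → stock rod 5 (new)  [load 550/750]
  175 → stock rod 3  [load 525/750]
  650 → stock rod 6 (new)  [load 650/750]
  525 → stock rod 7 (new)  [load 525/750]
  450 → stock rod 8 (new)  [load 450/750]
8 stock rods opened.

8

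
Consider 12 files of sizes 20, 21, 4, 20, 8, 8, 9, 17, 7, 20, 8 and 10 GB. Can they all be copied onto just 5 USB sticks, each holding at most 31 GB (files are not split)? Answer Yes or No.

Total = 152 GB; ⌈152/31⌉ = 5.
The bound of 5 does not rule out 5, but exhaustive search shows no assignment into 5 USB sticks of capacity 31 GB exists — the minimum is 6.

No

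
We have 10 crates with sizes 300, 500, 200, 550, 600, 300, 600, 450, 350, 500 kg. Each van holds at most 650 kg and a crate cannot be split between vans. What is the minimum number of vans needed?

Total = 600 + 600 + 550 + 500 + 500 + 450 + 350 + 300 + 300 + 200 = 4350 kg.
Lower bound: ⌈4350/650⌉ = 7 vans.
A packing using 8 vans:
  van 1: 600 = 600
  van 2: 600 = 600
  van 3: 550 = 550
  van 4: 500 = 500
  van 5: 500 = 500
  van 6: 450 + 200 = 650
  van 7: 350 + 300 = 650
  van 8: 300 = 300
No arrangement into 7 vans stays within capacity, so 8 is optimal.

8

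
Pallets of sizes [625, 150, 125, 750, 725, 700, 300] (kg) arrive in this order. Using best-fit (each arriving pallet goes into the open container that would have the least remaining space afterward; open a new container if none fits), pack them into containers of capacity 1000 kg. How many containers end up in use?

  625 → container 1 (new)  [load 625/1000]
  150 → container 1  [load 775/1000]
  125 → container 1  [load 900/1000]
  750 → container 2 (new)  [load 750/1000]
  725 → container 3 (new)  [load 725/1000]
  700 → container 4 (new)  [load 700/1000]
  300 → container 4  [load 1000/1000]
4 containers opened.

4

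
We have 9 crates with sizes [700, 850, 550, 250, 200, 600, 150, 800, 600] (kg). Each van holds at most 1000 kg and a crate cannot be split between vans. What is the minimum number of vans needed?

6

Total = 850 + 800 + 700 + 600 + 600 + 550 + 250 + 200 + 150 = 4700 kg.
Lower bound: ⌈4700/1000⌉ = 5 vans.
Also, 6 crates each exceed 500 kg, and no two of those can share a van, so at least 6 vans are needed.
A packing using 6 vans:
  van 1: 850 + 150 = 1000
  van 2: 800 + 200 = 1000
  van 3: 700 + 250 = 950
  van 4: 600 = 600
  van 5: 600 = 600
  van 6: 550 = 550
This matches the lower bound, so 6 is optimal.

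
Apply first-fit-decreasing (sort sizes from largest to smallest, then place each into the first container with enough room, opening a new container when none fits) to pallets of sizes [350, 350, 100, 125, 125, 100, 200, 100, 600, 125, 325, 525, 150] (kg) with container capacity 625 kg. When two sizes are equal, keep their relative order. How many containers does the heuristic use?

Sorted descending: 600, 525, 350, 350, 325, 200, 150, 125, 125, 125, 100, 100, 100.
  600 → container 1 (new)  [load 600/625]
  525 → container 2 (new)  [load 525/625]
  350 → container 3 (new)  [load 350/625]
  350 → container 4 (new)  [load 350/625]
  325 → container 5 (new)  [load 325/625]
  200 → container 3  [load 550/625]
  150 → container 4  [load 500/625]
  125 → container 4  [load 625/625]
  125 → container 5  [load 450/625]
  125 → container 5  [load 575/625]
  100 → container 2  [load 625/625]
  100 → container 6 (new)  [load 100/625]
  100 → container 6  [load 200/625]
6 containers opened.

6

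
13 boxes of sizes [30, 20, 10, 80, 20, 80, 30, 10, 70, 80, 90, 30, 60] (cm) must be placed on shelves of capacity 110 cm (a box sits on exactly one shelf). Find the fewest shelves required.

Total = 90 + 80 + 80 + 80 + 70 + 60 + 30 + 30 + 30 + 20 + 20 + 10 + 10 = 610 cm.
Lower bound: ⌈610/110⌉ = 6 shelves.
A packing using 6 shelves:
  shelf 1: 90 + 20 = 110
  shelf 2: 80 + 30 = 110
  shelf 3: 80 + 30 = 110
  shelf 4: 80 + 30 = 110
  shelf 5: 70 + 20 + 10 + 10 = 110
  shelf 6: 60 = 60
This matches the lower bound, so 6 is optimal.

6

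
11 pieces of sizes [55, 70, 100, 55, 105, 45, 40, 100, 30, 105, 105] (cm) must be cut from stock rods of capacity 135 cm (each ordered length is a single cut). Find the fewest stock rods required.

Total = 105 + 105 + 105 + 100 + 100 + 70 + 55 + 55 + 45 + 40 + 30 = 810 cm.
Lower bound: ⌈810/135⌉ = 6 stock rods.
A packing using 8 stock rods:
  stock rod 1: 105 + 30 = 135
  stock rod 2: 105 = 105
  stock rod 3: 105 = 105
  stock rod 4: 100 = 100
  stock rod 5: 100 = 100
  stock rod 6: 70 + 55 = 125
  stock rod 7: 55 + 45 = 100
  stock rod 8: 40 = 40
No arrangement into 7 stock rods stays within capacity, so 8 is optimal.

8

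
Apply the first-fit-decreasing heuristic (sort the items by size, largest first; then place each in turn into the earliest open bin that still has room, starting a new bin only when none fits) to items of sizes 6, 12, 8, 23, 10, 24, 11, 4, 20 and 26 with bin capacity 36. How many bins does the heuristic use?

5

Sorted descending: 26, 24, 23, 20, 12, 11, 10, 8, 6, 4.
  26 → bin 1 (new)  [load 26/36]
  24 → bin 2 (new)  [load 24/36]
  23 → bin 3 (new)  [load 23/36]
  20 → bin 4 (new)  [load 20/36]
  12 → bin 2  [load 36/36]
  11 → bin 3  [load 34/36]
  10 → bin 1  [load 36/36]
  8 → bin 4  [load 28/36]
  6 → bin 4  [load 34/36]
  4 → bin 5 (new)  [load 4/36]
5 bins opened.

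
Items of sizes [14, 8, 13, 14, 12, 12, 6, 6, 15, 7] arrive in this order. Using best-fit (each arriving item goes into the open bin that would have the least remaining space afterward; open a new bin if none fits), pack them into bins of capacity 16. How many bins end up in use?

  14 → bin 1 (new)  [load 14/16]
  8 → bin 2 (new)  [load 8/16]
  13 → bin 3 (new)  [load 13/16]
  14 → bin 4 (new)  [load 14/16]
  12 → bin 5 (new)  [load 12/16]
  12 → bin 6 (new)  [load 12/16]
  6 → bin 2  [load 14/16]
  6 → bin 7 (new)  [load 6/16]
  15 → bin 8 (new)  [load 15/16]
  7 → bin 7  [load 13/16]
8 bins opened.

8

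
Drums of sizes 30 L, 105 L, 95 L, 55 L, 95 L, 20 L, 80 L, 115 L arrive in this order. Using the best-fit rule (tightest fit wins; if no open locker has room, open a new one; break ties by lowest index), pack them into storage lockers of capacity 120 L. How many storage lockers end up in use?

  30 → locker 1 (new)  [load 30/120]
  105 → locker 2 (new)  [load 105/120]
  95 → locker 3 (new)  [load 95/120]
  55 → locker 1  [load 85/120]
  95 → locker 4 (new)  [load 95/120]
  20 → locker 3  [load 115/120]
  80 → locker 5 (new)  [load 80/120]
  115 → locker 6 (new)  [load 115/120]
6 storage lockers opened.

6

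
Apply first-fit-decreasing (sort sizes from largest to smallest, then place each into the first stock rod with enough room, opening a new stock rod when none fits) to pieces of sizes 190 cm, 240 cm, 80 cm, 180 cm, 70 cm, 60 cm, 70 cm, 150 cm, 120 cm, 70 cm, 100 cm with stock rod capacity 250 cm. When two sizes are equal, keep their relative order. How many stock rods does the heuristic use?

Sorted descending: 240, 190, 180, 150, 120, 100, 80, 70, 70, 70, 60.
  240 → stock rod 1 (new)  [load 240/250]
  190 → stock rod 2 (new)  [load 190/250]
  180 → stock rod 3 (new)  [load 180/250]
  150 → stock rod 4 (new)  [load 150/250]
  120 → stock rod 5 (new)  [load 120/250]
  100 → stock rod 4  [load 250/250]
  80 → stock rod 5  [load 200/250]
  70 → stock rod 3  [load 250/250]
  70 → stock rod 6 (new)  [load 70/250]
  70 → stock rod 6  [load 140/250]
  60 → stock rod 2  [load 250/250]
6 stock rods opened.

6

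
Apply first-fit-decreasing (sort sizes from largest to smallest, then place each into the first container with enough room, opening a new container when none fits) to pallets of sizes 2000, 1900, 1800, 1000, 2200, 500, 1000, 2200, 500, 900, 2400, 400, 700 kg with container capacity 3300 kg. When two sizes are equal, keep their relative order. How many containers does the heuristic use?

6

Sorted descending: 2400, 2200, 2200, 2000, 1900, 1800, 1000, 1000, 900, 700, 500, 500, 400.
  2400 → container 1 (new)  [load 2400/3300]
  2200 → container 2 (new)  [load 2200/3300]
  2200 → container 3 (new)  [load 2200/3300]
  2000 → container 4 (new)  [load 2000/3300]
  1900 → container 5 (new)  [load 1900/3300]
  1800 → container 6 (new)  [load 1800/3300]
  1000 → container 2  [load 3200/3300]
  1000 → container 3  [load 3200/3300]
  900 → container 1  [load 3300/3300]
  700 → container 4  [load 2700/3300]
  500 → container 4  [load 3200/3300]
  500 → container 5  [load 2400/3300]
  400 → container 5  [load 2800/3300]
6 containers opened.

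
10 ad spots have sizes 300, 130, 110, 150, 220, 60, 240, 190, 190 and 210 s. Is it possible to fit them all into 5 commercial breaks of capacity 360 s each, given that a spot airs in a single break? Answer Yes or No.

Total = 1800 s; ⌈1800/360⌉ = 5.
6 ad spots each exceed half the capacity and cannot share a break, forcing at least 6 commercial breaks.
At least 6 commercial breaks are required, but only 5 are allowed.

No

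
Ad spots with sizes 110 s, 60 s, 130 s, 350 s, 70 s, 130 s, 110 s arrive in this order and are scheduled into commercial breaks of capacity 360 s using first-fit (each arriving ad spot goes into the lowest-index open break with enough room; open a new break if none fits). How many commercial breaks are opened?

  110 → break 1 (new)  [load 110/360]
  60 → break 1  [load 170/360]
  130 → break 1  [load 300/360]
  350 → break 2 (new)  [load 350/360]
  70 → break 3 (new)  [load 70/360]
  130 → break 3  [load 200/360]
  110 → break 3  [load 310/360]
3 commercial breaks opened.

3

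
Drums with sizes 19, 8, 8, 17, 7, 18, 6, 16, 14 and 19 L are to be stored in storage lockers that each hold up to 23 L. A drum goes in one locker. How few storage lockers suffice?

7

Total = 19 + 19 + 18 + 17 + 16 + 14 + 8 + 8 + 7 + 6 = 132 L.
Lower bound: ⌈132/23⌉ = 6 storage lockers.
A packing using 7 storage lockers:
  locker 1: 19 = 19
  locker 2: 19 = 19
  locker 3: 18 = 18
  locker 4: 17 + 6 = 23
  locker 5: 16 + 7 = 23
  locker 6: 14 + 8 = 22
  locker 7: 8 = 8
No arrangement into 6 storage lockers stays within capacity, so 7 is optimal.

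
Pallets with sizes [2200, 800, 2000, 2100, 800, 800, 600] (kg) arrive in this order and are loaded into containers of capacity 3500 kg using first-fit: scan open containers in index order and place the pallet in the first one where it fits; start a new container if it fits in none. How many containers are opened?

  2200 → container 1 (new)  [load 2200/3500]
  800 → container 1  [load 3000/3500]
  2000 → container 2 (new)  [load 2000/3500]
  2100 → container 3 (new)  [load 2100/3500]
  800 → container 2  [load 2800/3500]
  800 → container 3  [load 2900/3500]
  600 → container 2  [load 3400/3500]
3 containers opened.

3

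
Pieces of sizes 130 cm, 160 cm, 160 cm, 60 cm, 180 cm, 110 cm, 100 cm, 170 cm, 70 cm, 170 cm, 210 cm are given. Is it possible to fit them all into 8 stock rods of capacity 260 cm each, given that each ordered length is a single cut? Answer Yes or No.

A valid assignment using 7 stock rods:
  stock rod 1: 210 = 210
  stock rod 2: 180 + 70 = 250
  stock rod 3: 170 + 60 = 230
  stock rod 4: 170 = 170
  stock rod 5: 160 + 100 = 260
  stock rod 6: 160 = 160
  stock rod 7: 130 + 110 = 240
That uses only 7 ≤ 8, so 8 stock rods are enough.

Yes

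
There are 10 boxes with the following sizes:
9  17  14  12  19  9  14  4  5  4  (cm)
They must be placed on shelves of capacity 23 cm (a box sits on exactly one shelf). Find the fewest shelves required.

5

Total = 19 + 17 + 14 + 14 + 12 + 9 + 9 + 5 + 4 + 4 = 107 cm.
Lower bound: ⌈107/23⌉ = 5 shelves.
A packing using 5 shelves:
  shelf 1: 19 + 4 = 23
  shelf 2: 17 + 5 = 22
  shelf 3: 14 + 9 = 23
  shelf 4: 14 + 9 = 23
  shelf 5: 12 + 4 = 16
This matches the lower bound, so 5 is optimal.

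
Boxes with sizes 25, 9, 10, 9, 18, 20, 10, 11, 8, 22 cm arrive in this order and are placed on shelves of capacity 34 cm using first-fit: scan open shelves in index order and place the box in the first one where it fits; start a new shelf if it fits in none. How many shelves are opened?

5

  25 → shelf 1 (new)  [load 25/34]
  9 → shelf 1  [load 34/34]
  10 → shelf 2 (new)  [load 10/34]
  9 → shelf 2  [load 19/34]
  18 → shelf 3 (new)  [load 18/34]
  20 → shelf 4 (new)  [load 20/34]
  10 → shelf 2  [load 29/34]
  11 → shelf 3  [load 29/34]
  8 → shelf 4  [load 28/34]
  22 → shelf 5 (new)  [load 22/34]
5 shelves opened.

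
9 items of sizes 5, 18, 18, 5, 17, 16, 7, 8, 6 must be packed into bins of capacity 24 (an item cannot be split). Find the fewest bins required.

Total = 18 + 18 + 17 + 16 + 8 + 7 + 6 + 5 + 5 = 100.
Lower bound: ⌈100/24⌉ = 5 bins.
A packing using 5 bins:
  bin 1: 18 + 6 = 24
  bin 2: 18 + 5 = 23
  bin 3: 17 + 7 = 24
  bin 4: 16 + 8 = 24
  bin 5: 5 = 5
This matches the lower bound, so 5 is optimal.

5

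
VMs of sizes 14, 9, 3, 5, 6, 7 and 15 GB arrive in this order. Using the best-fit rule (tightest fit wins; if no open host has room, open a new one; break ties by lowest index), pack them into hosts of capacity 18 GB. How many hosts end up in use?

4

  14 → host 1 (new)  [load 14/18]
  9 → host 2 (new)  [load 9/18]
  3 → host 1  [load 17/18]
  5 → host 2  [load 14/18]
  6 → host 3 (new)  [load 6/18]
  7 → host 3  [load 13/18]
  15 → host 4 (new)  [load 15/18]
4 hosts opened.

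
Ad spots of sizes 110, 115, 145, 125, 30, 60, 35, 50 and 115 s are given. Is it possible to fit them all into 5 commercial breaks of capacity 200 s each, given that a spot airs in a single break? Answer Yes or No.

Yes

A valid assignment using 5 commercial breaks:
  break 1: 145 + 50 = 195
  break 2: 125 + 60 = 185
  break 3: 115 + 35 + 30 = 180
  break 4: 115 = 115
  break 5: 110 = 110
Every load is within 200 s, so 5 commercial breaks suffice.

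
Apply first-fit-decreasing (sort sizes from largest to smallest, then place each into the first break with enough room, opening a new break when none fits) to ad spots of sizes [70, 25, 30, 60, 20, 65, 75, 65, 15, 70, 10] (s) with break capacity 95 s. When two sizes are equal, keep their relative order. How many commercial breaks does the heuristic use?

6

Sorted descending: 75, 70, 70, 65, 65, 60, 30, 25, 20, 15, 10.
  75 → break 1 (new)  [load 75/95]
  70 → break 2 (new)  [load 70/95]
  70 → break 3 (new)  [load 70/95]
  65 → break 4 (new)  [load 65/95]
  65 → break 5 (new)  [load 65/95]
  60 → break 6 (new)  [load 60/95]
  30 → break 4  [load 95/95]
  25 → break 2  [load 95/95]
  20 → break 1  [load 95/95]
  15 → break 3  [load 85/95]
  10 → break 3  [load 95/95]
6 commercial breaks opened.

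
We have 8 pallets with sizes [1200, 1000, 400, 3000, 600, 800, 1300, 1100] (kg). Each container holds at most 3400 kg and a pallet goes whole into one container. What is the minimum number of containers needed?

3

Total = 3000 + 1300 + 1200 + 1100 + 1000 + 800 + 600 + 400 = 9400 kg.
Lower bound: ⌈9400/3400⌉ = 3 containers.
A packing using 3 containers:
  container 1: 3000 + 400 = 3400
  container 2: 1300 + 1200 + 800 = 3300
  container 3: 1100 + 1000 + 600 = 2700
This matches the lower bound, so 3 is optimal.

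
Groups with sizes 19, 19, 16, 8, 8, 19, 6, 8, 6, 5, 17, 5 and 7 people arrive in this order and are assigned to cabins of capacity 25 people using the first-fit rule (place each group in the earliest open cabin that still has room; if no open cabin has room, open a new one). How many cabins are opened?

  19 → cabin 1 (new)  [load 19/25]
  19 → cabin 2 (new)  [load 19/25]
  16 → cabin 3 (new)  [load 16/25]
  8 → cabin 3  [load 24/25]
  8 → cabin 4 (new)  [load 8/25]
  19 → cabin 5 (new)  [load 19/25]
  6 → cabin 1  [load 25/25]
  8 → cabin 4  [load 16/25]
  6 → cabin 2  [load 25/25]
  5 → cabin 4  [load 21/25]
  17 → cabin 6 (new)  [load 17/25]
  5 → cabin 5  [load 24/25]
  7 → cabin 6  [load 24/25]
6 cabins opened.

6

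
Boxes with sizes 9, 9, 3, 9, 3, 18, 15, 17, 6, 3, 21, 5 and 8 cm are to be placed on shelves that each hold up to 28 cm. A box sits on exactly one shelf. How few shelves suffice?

5

Total = 21 + 18 + 17 + 15 + 9 + 9 + 9 + 8 + 6 + 5 + 3 + 3 + 3 = 126 cm.
Lower bound: ⌈126/28⌉ = 5 shelves.
A packing using 5 shelves:
  shelf 1: 21 + 6 = 27
  shelf 2: 18 + 9 = 27
  shelf 3: 17 + 9 = 26
  shelf 4: 15 + 9 + 3 = 27
  shelf 5: 8 + 5 + 3 + 3 = 19
This matches the lower bound, so 5 is optimal.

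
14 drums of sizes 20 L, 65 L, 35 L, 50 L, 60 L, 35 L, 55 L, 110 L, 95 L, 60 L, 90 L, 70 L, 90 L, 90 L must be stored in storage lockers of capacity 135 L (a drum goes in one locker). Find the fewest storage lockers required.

Total = 110 + 95 + 90 + 90 + 90 + 70 + 65 + 60 + 60 + 55 + 50 + 35 + 35 + 20 = 925 L.
Lower bound: ⌈925/135⌉ = 7 storage lockers.
A packing using 8 storage lockers:
  locker 1: 110 + 20 = 130
  locker 2: 95 + 35 = 130
  locker 3: 90 + 35 = 125
  locker 4: 90 = 90
  locker 5: 90 = 90
  locker 6: 70 + 65 = 135
  locker 7: 60 + 60 = 120
  locker 8: 55 + 50 = 105
No arrangement into 7 storage lockers stays within capacity, so 8 is optimal.

8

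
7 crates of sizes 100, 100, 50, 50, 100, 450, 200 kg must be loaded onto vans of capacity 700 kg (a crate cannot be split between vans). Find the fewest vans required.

2

Total = 450 + 200 + 100 + 100 + 100 + 50 + 50 = 1050 kg.
Lower bound: ⌈1050/700⌉ = 2 vans.
A packing using 2 vans:
  van 1: 450 + 200 + 50 = 700
  van 2: 100 + 100 + 100 + 50 = 350
This matches the lower bound, so 2 is optimal.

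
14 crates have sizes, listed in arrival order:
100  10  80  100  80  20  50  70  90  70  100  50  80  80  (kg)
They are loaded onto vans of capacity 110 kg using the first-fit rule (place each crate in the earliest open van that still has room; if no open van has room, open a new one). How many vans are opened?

  100 → van 1 (new)  [load 100/110]
  10 → van 1  [load 110/110]
  80 → van 2 (new)  [load 80/110]
  100 → van 3 (new)  [load 100/110]
  80 → van 4 (new)  [load 80/110]
  20 → van 2  [load 100/110]
  50 → van 5 (new)  [load 50/110]
  70 → van 6 (new)  [load 70/110]
  90 → van 7 (new)  [load 90/110]
  70 → van 8 (new)  [load 70/110]
  100 → van 9 (new)  [load 100/110]
  50 → van 5  [load 100/110]
  80 → van 10 (new)  [load 80/110]
  80 → van 11 (new)  [load 80/110]
11 vans opened.

11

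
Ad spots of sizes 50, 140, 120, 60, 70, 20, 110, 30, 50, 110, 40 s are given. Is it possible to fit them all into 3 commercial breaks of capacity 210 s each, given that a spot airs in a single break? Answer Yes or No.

Total = 800 s; ⌈800/210⌉ = 4.
At least 4 commercial breaks are required, but only 3 are allowed.

No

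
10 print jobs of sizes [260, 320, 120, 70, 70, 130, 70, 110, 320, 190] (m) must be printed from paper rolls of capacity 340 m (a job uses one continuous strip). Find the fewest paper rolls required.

Total = 320 + 320 + 260 + 190 + 130 + 120 + 110 + 70 + 70 + 70 = 1660 m.
Lower bound: ⌈1660/340⌉ = 5 paper rolls.
A packing using 6 paper rolls:
  roll 1: 320 = 320
  roll 2: 320 = 320
  roll 3: 260 + 70 = 330
  roll 4: 190 + 130 = 320
  roll 5: 120 + 110 + 70 = 300
  roll 6: 70 = 70
No arrangement into 5 paper rolls stays within capacity, so 6 is optimal.

6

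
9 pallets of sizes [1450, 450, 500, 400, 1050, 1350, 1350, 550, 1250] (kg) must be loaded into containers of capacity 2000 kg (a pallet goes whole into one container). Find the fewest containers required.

Total = 1450 + 1350 + 1350 + 1250 + 1050 + 550 + 500 + 450 + 400 = 8350 kg.
Lower bound: ⌈8350/2000⌉ = 5 containers.
A packing using 5 containers:
  container 1: 1450 + 550 = 2000
  container 2: 1350 + 500 = 1850
  container 3: 1350 + 450 = 1800
  container 4: 1250 + 400 = 1650
  container 5: 1050 = 1050
This matches the lower bound, so 5 is optimal.

5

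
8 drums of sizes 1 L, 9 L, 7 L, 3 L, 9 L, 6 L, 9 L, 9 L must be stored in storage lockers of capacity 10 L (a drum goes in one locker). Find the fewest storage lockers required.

Total = 9 + 9 + 9 + 9 + 7 + 6 + 3 + 1 = 53 L.
Lower bound: ⌈53/10⌉ = 6 storage lockers.
A packing using 6 storage lockers:
  locker 1: 9 + 1 = 10
  locker 2: 9 = 9
  locker 3: 9 = 9
  locker 4: 9 = 9
  locker 5: 7 + 3 = 10
  locker 6: 6 = 6
This matches the lower bound, so 6 is optimal.

6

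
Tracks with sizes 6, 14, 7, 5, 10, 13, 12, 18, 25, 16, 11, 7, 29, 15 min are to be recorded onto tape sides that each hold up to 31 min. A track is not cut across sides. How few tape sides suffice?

7

Total = 29 + 25 + 18 + 16 + 15 + 14 + 13 + 12 + 11 + 10 + 7 + 7 + 6 + 5 = 188 min.
Lower bound: ⌈188/31⌉ = 7 tape sides.
A packing using 7 tape sides:
  side 1: 29 = 29
  side 2: 25 + 6 = 31
  side 3: 18 + 13 = 31
  side 4: 16 + 15 = 31
  side 5: 14 + 12 + 5 = 31
  side 6: 11 + 10 + 7 = 28
  side 7: 7 = 7
This matches the lower bound, so 7 is optimal.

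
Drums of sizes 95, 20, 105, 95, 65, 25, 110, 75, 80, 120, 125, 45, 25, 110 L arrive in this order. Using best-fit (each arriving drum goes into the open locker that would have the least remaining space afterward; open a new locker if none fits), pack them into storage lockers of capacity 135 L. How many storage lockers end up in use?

  95 → locker 1 (new)  [load 95/135]
  20 → locker 1  [load 115/135]
  105 → locker 2 (new)  [load 105/135]
  95 → locker 3 (new)  [load 95/135]
  65 → locker 4 (new)  [load 65/135]
  25 → locker 2  [load 130/135]
  110 → locker 5 (new)  [load 110/135]
  75 → locker 6 (new)  [load 75/135]
  80 → locker 7 (new)  [load 80/135]
  120 → locker 8 (new)  [load 120/135]
  125 → locker 9 (new)  [load 125/135]
  45 → locker 7  [load 125/135]
  25 → locker 5  [load 135/135]
  110 → locker 10 (new)  [load 110/135]
10 storage lockers opened.

10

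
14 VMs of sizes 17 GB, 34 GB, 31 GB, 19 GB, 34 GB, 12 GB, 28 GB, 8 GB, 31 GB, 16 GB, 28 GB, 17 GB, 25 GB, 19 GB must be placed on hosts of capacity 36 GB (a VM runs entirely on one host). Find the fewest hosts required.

Total = 34 + 34 + 31 + 31 + 28 + 28 + 25 + 19 + 19 + 17 + 17 + 16 + 12 + 8 = 319 GB.
Lower bound: ⌈319/36⌉ = 9 hosts.
A packing using 10 hosts:
  host 1: 34 = 34
  host 2: 34 = 34
  host 3: 31 = 31
  host 4: 31 = 31
  host 5: 28 + 8 = 36
  host 6: 28 = 28
  host 7: 25 = 25
  host 8: 19 + 17 = 36
  host 9: 19 + 17 = 36
  host 10: 16 + 12 = 28
No arrangement into 9 hosts stays within capacity, so 10 is optimal.

10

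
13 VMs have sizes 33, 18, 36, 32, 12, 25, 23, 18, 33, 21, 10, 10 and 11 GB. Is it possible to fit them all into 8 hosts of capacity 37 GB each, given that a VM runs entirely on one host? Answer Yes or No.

Total = 282 GB; ⌈282/37⌉ = 8.
The bound of 8 does not rule out 8, but exhaustive search shows no assignment into 8 hosts of capacity 37 GB exists — the minimum is 9.

No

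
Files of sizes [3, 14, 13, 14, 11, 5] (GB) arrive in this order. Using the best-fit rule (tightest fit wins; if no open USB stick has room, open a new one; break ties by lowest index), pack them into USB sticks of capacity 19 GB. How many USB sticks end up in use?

4

  3 → USB stick 1 (new)  [load 3/19]
  14 → USB stick 1  [load 17/19]
  13 → USB stick 2 (new)  [load 13/19]
  14 → USB stick 3 (new)  [load 14/19]
  11 → USB stick 4 (new)  [load 11/19]
  5 → USB stick 3  [load 19/19]
4 USB sticks opened.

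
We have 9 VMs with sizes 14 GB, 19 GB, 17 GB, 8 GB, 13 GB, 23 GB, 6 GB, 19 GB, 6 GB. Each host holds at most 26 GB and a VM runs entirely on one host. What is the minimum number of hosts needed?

Total = 23 + 19 + 19 + 17 + 14 + 13 + 8 + 6 + 6 = 125 GB.
Lower bound: ⌈125/26⌉ = 5 hosts.
A packing using 6 hosts:
  host 1: 23 = 23
  host 2: 19 + 6 = 25
  host 3: 19 + 6 = 25
  host 4: 17 + 8 = 25
  host 5: 14 = 14
  host 6: 13 = 13
No arrangement into 5 hosts stays within capacity, so 6 is optimal.

6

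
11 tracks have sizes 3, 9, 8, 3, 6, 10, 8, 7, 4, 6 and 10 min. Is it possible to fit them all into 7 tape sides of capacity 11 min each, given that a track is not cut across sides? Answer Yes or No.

Total = 74 min; ⌈74/11⌉ = 7.
8 tracks each exceed half the capacity and cannot share a side, forcing at least 8 tape sides.
At least 8 tape sides are required, but only 7 are allowed.

No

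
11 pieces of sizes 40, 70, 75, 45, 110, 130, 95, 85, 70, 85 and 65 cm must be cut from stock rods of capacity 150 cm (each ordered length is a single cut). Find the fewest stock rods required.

7

Total = 130 + 110 + 95 + 85 + 85 + 75 + 70 + 70 + 65 + 45 + 40 = 870 cm.
Lower bound: ⌈870/150⌉ = 6 stock rods.
A packing using 7 stock rods:
  stock rod 1: 130 = 130
  stock rod 2: 110 + 40 = 150
  stock rod 3: 95 + 45 = 140
  stock rod 4: 85 + 65 = 150
  stock rod 5: 85 = 85
  stock rod 6: 75 + 70 = 145
  stock rod 7: 70 = 70
No arrangement into 6 stock rods stays within capacity, so 7 is optimal.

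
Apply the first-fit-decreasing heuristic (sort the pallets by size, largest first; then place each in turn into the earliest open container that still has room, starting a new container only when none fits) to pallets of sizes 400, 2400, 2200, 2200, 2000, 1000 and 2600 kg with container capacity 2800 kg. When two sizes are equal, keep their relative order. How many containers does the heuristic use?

Sorted descending: 2600, 2400, 2200, 2200, 2000, 1000, 400.
  2600 → container 1 (new)  [load 2600/2800]
  2400 → container 2 (new)  [load 2400/2800]
  2200 → container 3 (new)  [load 2200/2800]
  2200 → container 4 (new)  [load 2200/2800]
  2000 → container 5 (new)  [load 2000/2800]
  1000 → container 6 (new)  [load 1000/2800]
  400 → container 2  [load 2800/2800]
6 containers opened.

6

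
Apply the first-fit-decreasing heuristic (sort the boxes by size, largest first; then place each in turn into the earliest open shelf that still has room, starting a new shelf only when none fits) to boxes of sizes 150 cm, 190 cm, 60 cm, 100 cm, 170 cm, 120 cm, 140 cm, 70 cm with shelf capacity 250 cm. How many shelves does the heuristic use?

5

Sorted descending: 190, 170, 150, 140, 120, 100, 70, 60.
  190 → shelf 1 (new)  [load 190/250]
  170 → shelf 2 (new)  [load 170/250]
  150 → shelf 3 (new)  [load 150/250]
  140 → shelf 4 (new)  [load 140/250]
  120 → shelf 5 (new)  [load 120/250]
  100 → shelf 3  [load 250/250]
  70 → shelf 2  [load 240/250]
  60 → shelf 1  [load 250/250]
5 shelves opened.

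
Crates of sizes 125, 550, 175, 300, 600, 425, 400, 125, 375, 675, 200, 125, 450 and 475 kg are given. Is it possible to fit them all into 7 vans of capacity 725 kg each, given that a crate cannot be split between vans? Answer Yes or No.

No

Total = 5000 kg; ⌈5000/725⌉ = 7.
8 crates each exceed half the capacity and cannot share a van, forcing at least 8 vans.
At least 8 vans are required, but only 7 are allowed.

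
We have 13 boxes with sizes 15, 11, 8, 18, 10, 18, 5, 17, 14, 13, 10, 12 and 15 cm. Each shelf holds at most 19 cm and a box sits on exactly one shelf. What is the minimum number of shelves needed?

Total = 18 + 18 + 17 + 15 + 15 + 14 + 13 + 12 + 11 + 10 + 10 + 8 + 5 = 166 cm.
Lower bound: ⌈166/19⌉ = 9 shelves.
Also, 11 boxes each exceed 19/2 cm, and no two of those can share a shelf, so at least 11 shelves are needed.
A packing using 11 shelves:
  shelf 1: 18 = 18
  shelf 2: 18 = 18
  shelf 3: 17 = 17
  shelf 4: 15 = 15
  shelf 5: 15 = 15
  shelf 6: 14 + 5 = 19
  shelf 7: 13 = 13
  shelf 8: 12 = 12
  shelf 9: 11 + 8 = 19
  shelf 10: 10 = 10
  shelf 11: 10 = 10
This matches the lower bound, so 11 is optimal.

11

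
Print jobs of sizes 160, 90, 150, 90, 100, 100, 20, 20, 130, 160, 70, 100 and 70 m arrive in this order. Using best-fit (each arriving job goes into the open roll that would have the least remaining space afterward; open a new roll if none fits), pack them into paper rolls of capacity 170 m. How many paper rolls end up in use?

  160 → roll 1 (new)  [load 160/170]
  90 → roll 2 (new)  [load 90/170]
  150 → roll 3 (new)  [load 150/170]
  90 → roll 4 (new)  [load 90/170]
  100 → roll 5 (new)  [load 100/170]
  100 → roll 6 (new)  [load 100/170]
  20 → roll 3  [load 170/170]
  20 → roll 5  [load 120/170]
  130 → roll 7 (new)  [load 130/170]
  160 → roll 8 (new)  [load 160/170]
  70 → roll 6  [load 170/170]
  100 → roll 9 (new)  [load 100/170]
  70 → roll 9  [load 170/170]
9 paper rolls opened.

9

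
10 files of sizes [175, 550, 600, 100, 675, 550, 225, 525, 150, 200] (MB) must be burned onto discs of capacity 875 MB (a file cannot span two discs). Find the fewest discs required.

5

Total = 675 + 600 + 550 + 550 + 525 + 225 + 200 + 175 + 150 + 100 = 3750 MB.
Lower bound: ⌈3750/875⌉ = 5 discs.
A packing using 5 discs:
  disc 1: 675 + 200 = 875
  disc 2: 600 + 225 = 825
  disc 3: 550 + 175 + 150 = 875
  disc 4: 550 + 100 = 650
  disc 5: 525 = 525
This matches the lower bound, so 5 is optimal.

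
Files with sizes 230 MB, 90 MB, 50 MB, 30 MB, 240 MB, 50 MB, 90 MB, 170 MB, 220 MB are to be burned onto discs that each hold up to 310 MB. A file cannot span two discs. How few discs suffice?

Total = 240 + 230 + 220 + 170 + 90 + 90 + 50 + 50 + 30 = 1170 MB.
Lower bound: ⌈1170/310⌉ = 4 discs.
A packing using 4 discs:
  disc 1: 240 + 50 = 290
  disc 2: 230 + 50 + 30 = 310
  disc 3: 220 + 90 = 310
  disc 4: 170 + 90 = 260
This matches the lower bound, so 4 is optimal.

4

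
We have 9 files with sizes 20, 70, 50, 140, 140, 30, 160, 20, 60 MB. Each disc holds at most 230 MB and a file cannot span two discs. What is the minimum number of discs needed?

Total = 160 + 140 + 140 + 70 + 60 + 50 + 30 + 20 + 20 = 690 MB.
Lower bound: ⌈690/230⌉ = 3 discs.
A packing using 3 discs:
  disc 1: 160 + 70 = 230
  disc 2: 140 + 60 + 30 = 230
  disc 3: 140 + 50 + 20 + 20 = 230
This matches the lower bound, so 3 is optimal.

3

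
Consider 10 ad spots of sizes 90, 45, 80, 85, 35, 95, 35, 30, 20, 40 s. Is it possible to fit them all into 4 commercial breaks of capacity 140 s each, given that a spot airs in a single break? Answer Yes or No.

No

Total = 555 s; ⌈555/140⌉ = 4.
The bound of 4 does not rule out 4, but exhaustive search shows no assignment into 4 commercial breaks of capacity 140 s exists — the minimum is 5.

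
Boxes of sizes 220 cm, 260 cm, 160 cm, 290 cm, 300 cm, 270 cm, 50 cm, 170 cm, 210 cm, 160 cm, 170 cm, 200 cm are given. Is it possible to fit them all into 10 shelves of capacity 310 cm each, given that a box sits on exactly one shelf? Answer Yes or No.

No

Total = 2460 cm; ⌈2460/310⌉ = 8.
11 boxes each exceed half the capacity and cannot share a shelf, forcing at least 11 shelves.
At least 11 shelves are required, but only 10 are allowed.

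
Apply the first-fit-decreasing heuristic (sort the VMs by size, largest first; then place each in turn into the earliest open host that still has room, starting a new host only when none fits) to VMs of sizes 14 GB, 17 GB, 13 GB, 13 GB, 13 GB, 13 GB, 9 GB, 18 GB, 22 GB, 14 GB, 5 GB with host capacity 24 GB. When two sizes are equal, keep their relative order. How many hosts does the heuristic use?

9

Sorted descending: 22, 18, 17, 14, 14, 13, 13, 13, 13, 9, 5.
  22 → host 1 (new)  [load 22/24]
  18 → host 2 (new)  [load 18/24]
  17 → host 3 (new)  [load 17/24]
  14 → host 4 (new)  [load 14/24]
  14 → host 5 (new)  [load 14/24]
  13 → host 6 (new)  [load 13/24]
  13 → host 7 (new)  [load 13/24]
  13 → host 8 (new)  [load 13/24]
  13 → host 9 (new)  [load 13/24]
  9 → host 4  [load 23/24]
  5 → host 2  [load 23/24]
9 hosts opened.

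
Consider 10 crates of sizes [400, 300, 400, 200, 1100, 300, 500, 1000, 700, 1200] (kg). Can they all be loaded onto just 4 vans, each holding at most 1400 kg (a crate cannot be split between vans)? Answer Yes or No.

Total = 6100 kg; ⌈6100/1400⌉ = 5.
At least 5 vans are required, but only 4 are allowed.

No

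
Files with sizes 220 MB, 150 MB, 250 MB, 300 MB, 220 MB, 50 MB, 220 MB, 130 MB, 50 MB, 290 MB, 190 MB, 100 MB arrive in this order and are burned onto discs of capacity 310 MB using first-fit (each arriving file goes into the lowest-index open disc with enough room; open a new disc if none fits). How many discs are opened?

  220 → disc 1 (new)  [load 220/310]
  150 → disc 2 (new)  [load 150/310]
  250 → disc 3 (new)  [load 250/310]
  300 → disc 4 (new)  [load 300/310]
  220 → disc 5 (new)  [load 220/310]
  50 → disc 1  [load 270/310]
  220 → disc 6 (new)  [load 220/310]
  130 → disc 2  [load 280/310]
  50 → disc 3  [load 300/310]
  290 → disc 7 (new)  [load 290/310]
  190 → disc 8 (new)  [load 190/310]
  100 → disc 8  [load 290/310]
8 discs opened.

8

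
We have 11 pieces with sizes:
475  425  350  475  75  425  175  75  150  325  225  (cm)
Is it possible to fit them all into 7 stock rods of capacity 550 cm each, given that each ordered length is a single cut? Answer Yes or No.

A valid assignment using 7 stock rods:
  stock rod 1: 475 + 75 = 550
  stock rod 2: 475 + 75 = 550
  stock rod 3: 425 = 425
  stock rod 4: 425 = 425
  stock rod 5: 350 + 175 = 525
  stock rod 6: 325 + 225 = 550
  stock rod 7: 150 = 150
Every load is within 550 cm, so 7 stock rods suffice.

Yes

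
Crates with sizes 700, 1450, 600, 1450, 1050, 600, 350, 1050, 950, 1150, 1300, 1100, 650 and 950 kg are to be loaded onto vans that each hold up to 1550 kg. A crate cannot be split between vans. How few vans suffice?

10

Total = 1450 + 1450 + 1300 + 1150 + 1100 + 1050 + 1050 + 950 + 950 + 700 + 650 + 600 + 600 + 350 = 13350 kg.
Lower bound: ⌈13350/1550⌉ = 9 vans.
A packing using 10 vans:
  van 1: 1450 = 1450
  van 2: 1450 = 1450
  van 3: 1300 = 1300
  van 4: 1150 + 350 = 1500
  van 5: 1100 = 1100
  van 6: 1050 = 1050
  van 7: 1050 = 1050
  van 8: 950 + 600 = 1550
  van 9: 950 + 600 = 1550
  van 10: 700 + 650 = 1350
No arrangement into 9 vans stays within capacity, so 10 is optimal.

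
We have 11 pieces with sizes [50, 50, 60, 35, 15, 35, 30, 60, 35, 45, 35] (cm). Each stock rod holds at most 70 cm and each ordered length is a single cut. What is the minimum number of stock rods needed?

8

Total = 60 + 60 + 50 + 50 + 45 + 35 + 35 + 35 + 35 + 30 + 15 = 450 cm.
Lower bound: ⌈450/70⌉ = 7 stock rods.
A packing using 8 stock rods:
  stock rod 1: 60 = 60
  stock rod 2: 60 = 60
  stock rod 3: 50 + 15 = 65
  stock rod 4: 50 = 50
  stock rod 5: 45 = 45
  stock rod 6: 35 + 35 = 70
  stock rod 7: 35 + 35 = 70
  stock rod 8: 30 = 30
No arrangement into 7 stock rods stays within capacity, so 8 is optimal.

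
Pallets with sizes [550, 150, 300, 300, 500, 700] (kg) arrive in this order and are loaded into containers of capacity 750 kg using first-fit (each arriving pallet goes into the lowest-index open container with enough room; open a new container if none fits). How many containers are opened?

4

  550 → container 1 (new)  [load 550/750]
  150 → container 1  [load 700/750]
  300 → container 2 (new)  [load 300/750]
  300 → container 2  [load 600/750]
  500 → container 3 (new)  [load 500/750]
  700 → container 4 (new)  [load 700/750]
4 containers opened.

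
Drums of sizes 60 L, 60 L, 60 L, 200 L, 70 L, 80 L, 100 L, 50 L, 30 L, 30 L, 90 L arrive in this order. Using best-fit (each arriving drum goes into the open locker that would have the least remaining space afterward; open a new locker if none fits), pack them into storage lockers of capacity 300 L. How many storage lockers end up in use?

3

  60 → locker 1 (new)  [load 60/300]
  60 → locker 1  [load 120/300]
  60 → locker 1  [load 180/300]
  200 → locker 2 (new)  [load 200/300]
  70 → locker 2  [load 270/300]
  80 → locker 1  [load 260/300]
  100 → locker 3 (new)  [load 100/300]
  50 → locker 3  [load 150/300]
  30 → locker 2  [load 300/300]
  30 → locker 1  [load 290/300]
  90 → locker 3  [load 240/300]
3 storage lockers opened.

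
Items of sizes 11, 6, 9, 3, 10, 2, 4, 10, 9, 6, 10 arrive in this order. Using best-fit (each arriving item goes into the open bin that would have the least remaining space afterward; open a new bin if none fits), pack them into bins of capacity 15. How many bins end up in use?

6

  11 → bin 1 (new)  [load 11/15]
  6 → bin 2 (new)  [load 6/15]
  9 → bin 2  [load 15/15]
  3 → bin 1  [load 14/15]
  10 → bin 3 (new)  [load 10/15]
  2 → bin 3  [load 12/15]
  4 → bin 4 (new)  [load 4/15]
  10 → bin 4  [load 14/15]
  9 → bin 5 (new)  [load 9/15]
  6 → bin 5  [load 15/15]
  10 → bin 6 (new)  [load 10/15]
6 bins opened.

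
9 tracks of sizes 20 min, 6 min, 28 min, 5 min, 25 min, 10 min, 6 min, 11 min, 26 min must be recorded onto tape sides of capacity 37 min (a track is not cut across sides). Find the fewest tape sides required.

Total = 28 + 26 + 25 + 20 + 11 + 10 + 6 + 6 + 5 = 137 min.
Lower bound: ⌈137/37⌉ = 4 tape sides.
A packing using 4 tape sides:
  side 1: 28 + 6 = 34
  side 2: 26 + 11 = 37
  side 3: 25 + 10 = 35
  side 4: 20 + 6 + 5 = 31
This matches the lower bound, so 4 is optimal.

4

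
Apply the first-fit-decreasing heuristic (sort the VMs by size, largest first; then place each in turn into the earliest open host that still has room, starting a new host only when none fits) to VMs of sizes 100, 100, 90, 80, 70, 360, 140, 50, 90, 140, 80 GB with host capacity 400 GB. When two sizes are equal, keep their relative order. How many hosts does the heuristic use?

Sorted descending: 360, 140, 140, 100, 100, 90, 90, 80, 80, 70, 50.
  360 → host 1 (new)  [load 360/400]
  140 → host 2 (new)  [load 140/400]
  140 → host 2  [load 280/400]
  100 → host 2  [load 380/400]
  100 → host 3 (new)  [load 100/400]
  90 → host 3  [load 190/400]
  90 → host 3  [load 280/400]
  80 → host 3  [load 360/400]
  80 → host 4 (new)  [load 80/400]
  70 → host 4  [load 150/400]
  50 → host 4  [load 200/400]
4 hosts opened.

4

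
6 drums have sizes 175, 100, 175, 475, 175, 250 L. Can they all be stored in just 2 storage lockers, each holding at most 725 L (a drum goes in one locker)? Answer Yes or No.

A valid assignment using 2 storage lockers:
  locker 1: 475 + 250 = 725
  locker 2: 175 + 175 + 175 + 100 = 625
Every load is within 725 L, so 2 storage lockers suffice.

Yes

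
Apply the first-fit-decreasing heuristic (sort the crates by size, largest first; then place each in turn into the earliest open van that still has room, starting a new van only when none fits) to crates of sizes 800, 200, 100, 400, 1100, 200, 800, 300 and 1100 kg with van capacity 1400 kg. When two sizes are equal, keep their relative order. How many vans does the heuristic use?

Sorted descending: 1100, 1100, 800, 800, 400, 300, 200, 200, 100.
  1100 → van 1 (new)  [load 1100/1400]
  1100 → van 2 (new)  [load 1100/1400]
  800 → van 3 (new)  [load 800/1400]
  800 → van 4 (new)  [load 800/1400]
  400 → van 3  [load 1200/1400]
  300 → van 1  [load 1400/1400]
  200 → van 2  [load 1300/1400]
  200 → van 3  [load 1400/1400]
  100 → van 2  [load 1400/1400]
4 vans opened.

4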